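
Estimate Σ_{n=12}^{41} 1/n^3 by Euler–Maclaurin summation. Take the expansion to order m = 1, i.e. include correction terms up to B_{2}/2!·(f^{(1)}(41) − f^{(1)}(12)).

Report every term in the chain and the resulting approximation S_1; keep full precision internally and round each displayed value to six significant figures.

The integral term ∫_12^41 1/x^3 dx = 0.00317478.
Boundary: ½(f(12) + f(41)) = ½(0.000578704 + 1.45094e-05) = 0.000296607.
Running total after boundary: 0.00347139.
Correction k=1: B_{2}/2! · (f^{(1)}(41) − f^{(1)}(12)) = 1/12 · (-1.06166e-06 − (-0.000144676)) = 1.19679e-05.

S_1 ≈ 0.00348335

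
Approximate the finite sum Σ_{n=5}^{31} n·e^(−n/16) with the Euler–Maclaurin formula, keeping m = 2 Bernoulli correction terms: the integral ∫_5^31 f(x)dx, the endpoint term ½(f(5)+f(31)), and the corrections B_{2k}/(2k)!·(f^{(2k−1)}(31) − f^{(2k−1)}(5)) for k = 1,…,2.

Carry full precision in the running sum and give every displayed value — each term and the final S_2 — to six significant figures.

The integral term ∫_5^31 x·e^(−x/16) dx = 137.487.
Boundary: ½(f(5) + f(31)) = ½(3.65808 + 4.46597) = 4.06203.
Integral + boundary = 141.549.
Order-1 term: 1/12 · (-0.135060 − 0.502986) = -0.0531705.
After k=1: 141.496.
Order-2 term: −1/720 · (0.000597920 − 0.00768054) = 9.83696e-06.

S_2 ≈ 141.496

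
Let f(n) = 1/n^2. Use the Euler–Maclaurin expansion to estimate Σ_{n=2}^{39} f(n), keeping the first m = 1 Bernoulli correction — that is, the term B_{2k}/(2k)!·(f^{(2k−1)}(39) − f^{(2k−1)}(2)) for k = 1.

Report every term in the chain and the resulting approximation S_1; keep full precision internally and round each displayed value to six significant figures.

S_1 ≈ 0.620518

Integral: ∫_2^39 1/x^2 dx = 0.474359.
½[f(2) + f(39)] = ½[0.250000 + 0.000657462] = 0.125329.
Integral + boundary = 0.599688.
Order-1 term: 1/12 · (-3.37160e-05 − (-0.250000)) = 0.0208305.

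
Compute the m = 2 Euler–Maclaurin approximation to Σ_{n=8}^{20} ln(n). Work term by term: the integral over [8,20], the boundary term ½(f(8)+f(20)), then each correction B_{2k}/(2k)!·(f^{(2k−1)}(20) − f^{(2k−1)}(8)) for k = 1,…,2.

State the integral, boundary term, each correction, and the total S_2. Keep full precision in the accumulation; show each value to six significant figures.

The integral term ∫_8^20 ln(x) dx = 31.2791.
Endpoint term: (f(8) + f(20))/2 = (2.07944 + 2.99573)/2 = 2.53759.
So far: 33.8167.
Correction k=1: B_{2}/2! · (f^{(1)}(20) − f^{(1)}(8)) = 1/12 · (0.0500000 − 0.125000) = -0.00625000.
After k=1: 33.8105.
Correction k=2: B_{4}/4! · (f^{(3)}(20) − f^{(3)}(8)) = −1/720 · (0.000250000 − 0.00390625) = 5.07812e-06.

S_2 ≈ 33.8105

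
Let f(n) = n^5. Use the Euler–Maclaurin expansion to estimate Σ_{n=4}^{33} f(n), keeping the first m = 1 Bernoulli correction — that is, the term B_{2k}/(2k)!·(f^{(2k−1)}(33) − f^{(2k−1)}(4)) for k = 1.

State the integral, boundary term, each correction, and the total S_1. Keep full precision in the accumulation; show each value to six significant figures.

S_1 ≈ 2.35306e+08

Integral: ∫_4^33 x^5 dx = 2.15244e+08.
Endpoint term: (f(4) + f(33))/2 = (1024.00 + 3.91354e+07)/2 = 1.95682e+07.
So far: 2.34812e+08.
Order-1 term: 1/12 · (5.92960e+06 − 1280.00) = 494027.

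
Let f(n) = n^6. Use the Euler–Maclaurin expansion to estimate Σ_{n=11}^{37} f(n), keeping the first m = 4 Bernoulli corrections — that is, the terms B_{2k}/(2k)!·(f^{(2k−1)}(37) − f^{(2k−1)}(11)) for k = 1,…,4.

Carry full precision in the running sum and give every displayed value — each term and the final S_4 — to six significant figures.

Integral: ∫_11^37 x^6 dx = 1.35589e+10.
Boundary: ½(f(11) + f(37)) = ½(1.77156e+06 + 2.56573e+09) = 1.28375e+09.
Running total after boundary: 1.48427e+10.
Order-1 term: 1/12 · (4.16064e+08 − 966306) = 3.45915e+07.
After k=1: 1.48773e+10.
Order-2 term: −1/720 · (6.07836e+06 − 159720) = -8220.33.
After k=2: 1.48772e+10.
Order-3 term: 1/30240 · (26640.0 − 7920.00) = 0.619048.
After k=3: 1.48772e+10.
Order-4 term: −1/1209600 · (0.00000 − 0.00000) = 0.00000.

S_4 ≈ 1.48772e+10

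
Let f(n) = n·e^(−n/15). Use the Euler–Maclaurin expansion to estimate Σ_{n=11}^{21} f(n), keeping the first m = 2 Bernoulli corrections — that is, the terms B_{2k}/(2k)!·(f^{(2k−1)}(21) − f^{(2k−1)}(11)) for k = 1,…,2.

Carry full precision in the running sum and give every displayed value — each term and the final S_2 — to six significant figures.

S_2 ≈ 59.3688

∫_11^21 x·e^(−x/15) dx evaluates to 54.1567.
Boundary: ½(f(11) + f(21)) = ½(5.28336 + 5.17854) = 5.23095.
Running total after boundary: 59.3877.
Order-1 term: 1/12 · (-0.0986388 − 0.128081) = -0.0188933.
After k=1: 59.3688.
Order-2 term: −1/720 · (0.00175358 − 0.00483863) = 4.28480e-06.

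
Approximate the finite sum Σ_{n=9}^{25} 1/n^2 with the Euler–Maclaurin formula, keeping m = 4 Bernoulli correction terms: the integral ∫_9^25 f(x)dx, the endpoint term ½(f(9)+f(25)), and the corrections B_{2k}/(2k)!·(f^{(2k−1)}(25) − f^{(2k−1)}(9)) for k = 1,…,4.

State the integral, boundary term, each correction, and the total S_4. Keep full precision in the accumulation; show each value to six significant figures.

S_4 ≈ 0.0783014

The integral term ∫_9^25 1/x^2 dx = 0.0711111.
½[f(9) + f(25)] = ½[0.0123457 + 0.00160000] = 0.00697284.
Running total after boundary: 0.0780840.
Correction k=1: B_{2}/2! · (f^{(1)}(25) − f^{(1)}(9)) = 1/12 · (-0.000128000 − (-0.00274348)) = 0.000217957.
Partial sum through k=1: 0.0783019.
Correction k=2: B_{4}/4! · (f^{(3)}(25) − f^{(3)}(9)) = −1/720 · (-2.45760e-06 − (-0.000406442)) = -5.61090e-07.
Partial sum through k=2: 0.0783013.
Correction k=3: B_{6}/6! · (f^{(5)}(25) − f^{(5)}(9)) = 1/30240 · (-1.17965e-07 − (-0.000150534)) = 4.97408e-09.
Partial sum through k=3: 0.0783014.
Correction k=4: B_{8}/8! · (f^{(7)}(25) − f^{(7)}(9)) = −1/1209600 · (-1.05696e-08 − (-0.000104073)) = -8.60304e-11.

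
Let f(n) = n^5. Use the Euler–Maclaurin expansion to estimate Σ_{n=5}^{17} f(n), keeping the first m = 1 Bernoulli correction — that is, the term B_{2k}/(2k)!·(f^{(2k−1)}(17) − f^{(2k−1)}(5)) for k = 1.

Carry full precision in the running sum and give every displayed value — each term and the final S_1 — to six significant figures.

∫_5^17 x^5 dx evaluates to 4.02032e+06.
Endpoint term: (f(5) + f(17))/2 = (3125.00 + 1.41986e+06)/2 = 711491.
Integral + boundary = 4.73182e+06.
k=1: B_{2}/(2)! × [f^{(1)}(17) − f^{(1)}(5)] = 1/12 × (417605 − 3125.00) = 34540.0.

S_1 ≈ 4.76636e+06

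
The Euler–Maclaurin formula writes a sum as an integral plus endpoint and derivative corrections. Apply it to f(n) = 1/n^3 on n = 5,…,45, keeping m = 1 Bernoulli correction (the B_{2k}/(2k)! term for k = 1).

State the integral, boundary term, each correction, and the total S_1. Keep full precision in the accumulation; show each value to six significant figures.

∫_5^45 1/x^3 dx evaluates to 0.0197531.
Endpoint term: (f(5) + f(45))/2 = (0.00800000 + 1.09739e-05)/2 = 0.00400549.
So far: 0.0237586.
Correction k=1: B_{2}/2! · (f^{(1)}(45) − f^{(1)}(5)) = 1/12 · (-7.31596e-07 − (-0.00480000)) = 0.000399939.

S_1 ≈ 0.0241585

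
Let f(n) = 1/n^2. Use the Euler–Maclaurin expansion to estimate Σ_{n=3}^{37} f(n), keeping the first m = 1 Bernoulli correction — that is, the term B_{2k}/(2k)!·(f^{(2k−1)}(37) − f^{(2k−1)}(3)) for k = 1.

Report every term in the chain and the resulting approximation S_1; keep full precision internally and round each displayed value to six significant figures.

S_1 ≈ 0.368397

∫_3^37 1/x^2 dx evaluates to 0.306306.
Endpoint term: (f(3) + f(37))/2 = (0.111111 + 0.000730460)/2 = 0.0559208.
Running total after boundary: 0.362227.
Order-1 term: 1/12 · (-3.94843e-05 − (-0.0740741)) = 0.00616955.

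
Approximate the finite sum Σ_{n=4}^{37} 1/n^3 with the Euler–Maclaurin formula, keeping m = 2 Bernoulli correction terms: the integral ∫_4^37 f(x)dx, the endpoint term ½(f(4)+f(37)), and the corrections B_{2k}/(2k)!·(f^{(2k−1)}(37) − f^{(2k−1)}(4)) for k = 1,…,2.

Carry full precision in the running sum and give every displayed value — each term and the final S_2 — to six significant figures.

S_2 ≈ 0.0396632

∫_4^37 1/x^3 dx evaluates to 0.0308848.
½[f(4) + f(37)] = ½[0.0156250 + 1.97422e-05] = 0.00782237.
So far: 0.0387071.
k=1: B_{2}/(2)! × [f^{(1)}(37) − f^{(1)}(4)] = 1/12 × (-1.60072e-06 − (-0.0117188)) = 0.000976429.
After k=1: 0.0396836.
k=2: B_{4}/(4)! × [f^{(3)}(37) − f^{(3)}(4)] = −1/720 × (-2.33852e-08 − (-0.0146484)) = -2.03450e-05.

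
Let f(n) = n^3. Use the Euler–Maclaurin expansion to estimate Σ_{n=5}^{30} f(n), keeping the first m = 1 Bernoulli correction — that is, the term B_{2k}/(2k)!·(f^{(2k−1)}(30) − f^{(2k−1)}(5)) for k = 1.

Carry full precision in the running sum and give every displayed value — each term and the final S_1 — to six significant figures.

S_1 ≈ 216125

∫_5^30 x^3 dx evaluates to 202344.
Boundary: ½(f(5) + f(30)) = ½(125.000 + 27000.0) = 13562.5.
Running total after boundary: 215906.
Order-1 term: 1/12 · (2700.00 − 75.0000) = 218.750.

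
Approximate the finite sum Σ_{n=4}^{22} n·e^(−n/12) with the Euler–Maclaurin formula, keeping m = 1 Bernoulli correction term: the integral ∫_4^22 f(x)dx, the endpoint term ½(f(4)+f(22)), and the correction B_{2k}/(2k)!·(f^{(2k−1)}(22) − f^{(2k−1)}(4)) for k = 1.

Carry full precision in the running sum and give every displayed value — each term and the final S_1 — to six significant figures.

S_1 ≈ 75.4839

∫_4^22 x·e^(−x/12) dx evaluates to 72.3431.
Boundary: ½(f(4) + f(22)) = ½(2.86613 + 3.51735) = 3.19174.
So far: 75.5348.
Correction k=1: B_{2}/2! · (f^{(1)}(22) − f^{(1)}(4)) = 1/12 · (-0.133233 − 0.477688) = -0.0509101.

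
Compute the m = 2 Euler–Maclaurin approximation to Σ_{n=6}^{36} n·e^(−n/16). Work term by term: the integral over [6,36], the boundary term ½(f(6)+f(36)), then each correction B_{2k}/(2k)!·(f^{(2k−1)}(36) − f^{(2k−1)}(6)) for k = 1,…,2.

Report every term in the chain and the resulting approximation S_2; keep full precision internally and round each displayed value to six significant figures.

S_2 ≈ 158.146

∫_6^36 x·e^(−x/16) dx evaluates to 154.234.
Endpoint term: (f(6) + f(36))/2 = (4.12374 + 3.79437)/2 = 3.95905.
Integral + boundary = 158.193.
Correction k=1: B_{2}/2! · (f^{(1)}(36) − f^{(1)}(6)) = 1/12 · (-0.131749 − 0.429556) = -0.0467754.
After k=1: 158.146.
Correction k=2: B_{4}/4! · (f^{(3)}(36) − f^{(3)}(6)) = −1/720 · (0.000308787 − 0.00704740) = 9.35918e-06.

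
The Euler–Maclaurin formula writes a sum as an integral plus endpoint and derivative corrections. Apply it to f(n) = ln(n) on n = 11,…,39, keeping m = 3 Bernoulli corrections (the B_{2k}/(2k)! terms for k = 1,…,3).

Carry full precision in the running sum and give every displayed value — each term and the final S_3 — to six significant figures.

Integral: ∫_11^39 ln(x) dx = 88.5021.
Boundary: ½(f(11) + f(39)) = ½(2.39790 + 3.66356) = 3.03073.
Integral + boundary = 91.5328.
Order-1 term: 1/12 · (0.0256410 − 0.0909091) = -0.00543901.
After k=1: 91.5273.
Order-2 term: −1/720 · (3.37160e-05 − 0.00150263) = 2.04016e-06.
After k=2: 91.5273.
Order-3 term: 1/30240 · (2.66004e-07 − 0.000149021) = -4.91915e-09.

S_3 ≈ 91.5273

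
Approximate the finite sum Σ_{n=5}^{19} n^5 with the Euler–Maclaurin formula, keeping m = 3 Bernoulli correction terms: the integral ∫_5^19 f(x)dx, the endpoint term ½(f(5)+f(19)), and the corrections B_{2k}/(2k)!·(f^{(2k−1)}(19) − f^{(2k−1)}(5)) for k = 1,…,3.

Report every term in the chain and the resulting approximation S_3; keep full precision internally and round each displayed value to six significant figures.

S_3 ≈ 9.13200e+06

Integral: ∫_5^19 x^5 dx = 7.83838e+06.
½[f(5) + f(19)] = ½[3125.00 + 2.47610e+06] = 1.23961e+06.
Integral + boundary = 9.07799e+06.
Correction k=1: B_{2}/2! · (f^{(1)}(19) − f^{(1)}(5)) = 1/12 · (651605 − 3125.00) = 54040.0.
After k=1: 9.13203e+06.
Correction k=2: B_{4}/4! · (f^{(3)}(19) − f^{(3)}(5)) = −1/720 · (21660.0 − 1500.00) = -28.0000.
After k=2: 9.13200e+06.
Correction k=3: B_{6}/6! · (f^{(5)}(19) − f^{(5)}(5)) = 1/30240 · (120.000 − 120.000) = 0.00000.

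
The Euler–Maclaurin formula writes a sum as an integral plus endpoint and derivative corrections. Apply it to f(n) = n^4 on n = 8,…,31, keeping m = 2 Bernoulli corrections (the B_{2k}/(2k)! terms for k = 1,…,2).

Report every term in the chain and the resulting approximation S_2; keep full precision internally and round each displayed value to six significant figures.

S_2 ≈ 6.19284e+06

Integral: ∫_8^31 x^4 dx = 5.71928e+06.
½[f(8) + f(31)] = ½[4096.00 + 923521] = 463808.
Running total after boundary: 6.18309e+06.
k=1: B_{2}/(2)! × [f^{(1)}(31) − f^{(1)}(8)] = 1/12 × (119164 − 2048.00) = 9759.67.
Partial sum through k=1: 6.19284e+06.
k=2: B_{4}/(4)! × [f^{(3)}(31) − f^{(3)}(8)] = −1/720 × (744.000 − 192.000) = -0.766667.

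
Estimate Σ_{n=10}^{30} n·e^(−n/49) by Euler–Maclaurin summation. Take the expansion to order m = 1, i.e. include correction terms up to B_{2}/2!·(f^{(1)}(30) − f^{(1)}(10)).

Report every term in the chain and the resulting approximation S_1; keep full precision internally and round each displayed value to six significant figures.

∫_10^30 x·e^(−x/49) dx evaluates to 258.714.
Endpoint term: (f(10) + f(30))/2 = (8.15396 + 16.2640)/2 = 12.2090.
So far: 270.923.
k=1: B_{2}/(2)! × [f^{(1)}(30) − f^{(1)}(10)] = 1/12 × (0.210215 − 0.648988) = -0.0365645.

S_1 ≈ 270.887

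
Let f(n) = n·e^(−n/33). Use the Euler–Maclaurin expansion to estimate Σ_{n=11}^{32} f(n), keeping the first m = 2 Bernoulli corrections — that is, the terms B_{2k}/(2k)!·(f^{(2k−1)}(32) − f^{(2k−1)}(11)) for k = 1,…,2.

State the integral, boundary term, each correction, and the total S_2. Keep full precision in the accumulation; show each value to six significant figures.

S_2 ≈ 236.993

∫_11^32 x·e^(−x/33) dx evaluates to 227.024.
Boundary: ½(f(11) + f(32)) = ½(7.88184 + 12.1343) = 10.0081.
Running total after boundary: 237.032.
Order-1 term: 1/12 · (0.0114908 − 0.477688) = -0.0388497.
Running total after k=1: 236.993.
Order-2 term: −1/720 · (0.000706967 − 0.00175459) = 1.45503e-06.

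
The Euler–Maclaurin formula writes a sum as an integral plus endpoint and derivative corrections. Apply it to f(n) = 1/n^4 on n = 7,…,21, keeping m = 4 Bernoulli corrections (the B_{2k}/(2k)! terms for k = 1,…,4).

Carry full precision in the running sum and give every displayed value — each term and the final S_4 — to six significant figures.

∫_7^21 1/x^4 dx evaluates to 0.000935824.
Boundary: ½(f(7) + f(21)) = ½(0.000416493 + 5.14189e-06) = 0.000210818.
Integral + boundary = 0.00114664.
Order-1 term: 1/12 · (-9.79408e-07 − (-0.000237996)) = 1.97514e-05.
Running total after k=1: 0.00116639.
Order-2 term: −1/720 · (-6.66264e-08 − (-0.000145712)) = -2.02285e-07.
Running total after k=2: 0.00116619.
Order-3 term: 1/30240 · (-8.46049e-09 − (-0.000166528)) = 5.50659e-09.
Running total after k=3: 0.00116620.
Order-4 term: −1/1209600 · (-1.72663e-09 − (-0.000305868)) = -2.52865e-10.

S_4 ≈ 0.00116620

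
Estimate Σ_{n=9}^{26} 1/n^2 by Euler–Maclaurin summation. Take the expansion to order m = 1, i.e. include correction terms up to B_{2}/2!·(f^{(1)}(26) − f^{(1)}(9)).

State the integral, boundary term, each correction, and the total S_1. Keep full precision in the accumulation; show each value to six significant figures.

S_1 ≈ 0.0797812

The integral term ∫_9^26 1/x^2 dx = 0.0726496.
Endpoint term: (f(9) + f(26))/2 = (0.0123457 + 0.00147929)/2 = 0.00691248.
So far: 0.0795621.
k=1: B_{2}/(2)! × [f^{(1)}(26) − f^{(1)}(9)] = 1/12 × (-0.000113792 − (-0.00274348)) = 0.000219141.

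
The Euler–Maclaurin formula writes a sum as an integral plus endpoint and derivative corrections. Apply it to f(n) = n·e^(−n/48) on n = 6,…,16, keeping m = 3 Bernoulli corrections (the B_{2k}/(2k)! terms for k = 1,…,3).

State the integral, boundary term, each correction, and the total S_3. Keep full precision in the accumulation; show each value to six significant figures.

S_3 ≈ 94.6030

Integral: ∫_6^16 x·e^(−x/48) dx = 86.2478.
Endpoint term: (f(6) + f(16))/2 = (5.29498 + 11.4645)/2 = 8.37974.
Running total after boundary: 94.6275.
Correction k=1: B_{2}/2! · (f^{(1)}(16) − f^{(1)}(6)) = 1/12 · (0.477688 − 0.772185) = -0.0245414.
Partial sum through k=1: 94.6030.
Correction k=2: B_{4}/4! · (f^{(3)}(16) − f^{(3)}(6)) = −1/720 · (0.000829319 − 0.00110121) = 3.77621e-07.
Partial sum through k=2: 94.6030.
Correction k=3: B_{6}/6! · (f^{(5)}(16) − f^{(5)}(6)) = 1/30240 · (6.29908e-07 − 8.10444e-07) = -5.97010e-12.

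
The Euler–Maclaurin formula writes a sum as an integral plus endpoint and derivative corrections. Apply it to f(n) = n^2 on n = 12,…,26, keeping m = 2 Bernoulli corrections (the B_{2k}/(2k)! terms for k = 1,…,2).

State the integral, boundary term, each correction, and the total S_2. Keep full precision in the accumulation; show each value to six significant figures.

The integral term ∫_12^26 x^2 dx = 5282.67.
Endpoint term: (f(12) + f(26))/2 = (144.000 + 676.000)/2 = 410.000.
Integral + boundary = 5692.67.
k=1: B_{2}/(2)! × [f^{(1)}(26) − f^{(1)}(12)] = 1/12 × (52.0000 − 24.0000) = 2.33333.
Partial sum through k=1: 5695.00.
k=2: B_{4}/(4)! × [f^{(3)}(26) − f^{(3)}(12)] = −1/720 × (0.00000 − 0.00000) = 0.00000.

S_2 ≈ 5695.00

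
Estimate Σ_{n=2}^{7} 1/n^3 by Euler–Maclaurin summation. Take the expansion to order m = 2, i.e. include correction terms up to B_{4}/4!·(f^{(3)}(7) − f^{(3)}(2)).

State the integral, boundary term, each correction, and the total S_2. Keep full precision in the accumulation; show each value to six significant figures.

S_2 ≈ 0.192973

Integral: ∫_2^7 1/x^3 dx = 0.114796.
½[f(2) + f(7)] = ½[0.125000 + 0.00291545] = 0.0639577.
Integral + boundary = 0.178754.
Order-1 term: 1/12 · (-0.00124948 − (-0.187500)) = 0.0155209.
Running total after k=1: 0.194275.
Order-2 term: −1/720 · (-0.000509992 − (-0.937500)) = -0.00130138.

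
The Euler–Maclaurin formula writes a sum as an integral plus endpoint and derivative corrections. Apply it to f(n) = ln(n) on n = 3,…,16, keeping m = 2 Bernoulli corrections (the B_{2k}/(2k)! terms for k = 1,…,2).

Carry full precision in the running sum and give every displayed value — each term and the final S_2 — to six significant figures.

The integral term ∫_3^16 ln(x) dx = 28.0656.
Boundary: ½(f(3) + f(16)) = ½(1.09861 + 2.77259) = 1.93560.
So far: 30.0012.
Order-1 term: 1/12 · (0.0625000 − 0.333333) = -0.0225694.
Running total after k=1: 29.9786.
Order-2 term: −1/720 · (0.000488281 − 0.0740741) = 0.000102202.

S_2 ≈ 29.9787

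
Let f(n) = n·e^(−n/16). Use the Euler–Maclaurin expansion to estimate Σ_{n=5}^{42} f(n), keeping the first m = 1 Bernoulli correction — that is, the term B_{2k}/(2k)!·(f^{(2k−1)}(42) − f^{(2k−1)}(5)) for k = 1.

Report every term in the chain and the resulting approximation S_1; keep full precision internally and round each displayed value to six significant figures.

S_1 ≈ 181.897

The integral term ∫_5^42 x·e^(−x/16) dx = 178.599.
Endpoint term: (f(5) + f(42))/2 = (3.65808 + 3.04247)/2 = 3.35027.
Running total after boundary: 181.949.
k=1: B_{2}/(2)! × [f^{(1)}(42) − f^{(1)}(5)] = 1/12 × (-0.117715 − 0.502986) = -0.0517250.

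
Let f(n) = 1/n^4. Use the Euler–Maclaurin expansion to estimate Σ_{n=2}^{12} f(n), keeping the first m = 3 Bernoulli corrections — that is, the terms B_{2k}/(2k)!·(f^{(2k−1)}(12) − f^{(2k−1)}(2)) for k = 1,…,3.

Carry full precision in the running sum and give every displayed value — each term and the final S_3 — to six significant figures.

The integral term ∫_2^12 1/x^4 dx = 0.0414738.
Endpoint term: (f(2) + f(12))/2 = (0.0625000 + 4.82253e-05)/2 = 0.0312741.
Running total after boundary: 0.0727479.
Correction k=1: B_{2}/2! · (f^{(1)}(12) − f^{(1)}(2)) = 1/12 · (-1.60751e-05 − (-0.125000)) = 0.0104153.
After k=1: 0.0831632.
Correction k=2: B_{4}/4! · (f^{(3)}(12) − f^{(3)}(2)) = −1/720 · (-3.34898e-06 − (-0.937500)) = -0.00130208.
After k=2: 0.0818611.
Correction k=3: B_{6}/6! · (f^{(5)}(12) − f^{(5)}(2)) = 1/30240 · (-1.30238e-06 − (-13.1250)) = 0.000434028.

S_3 ≈ 0.0822952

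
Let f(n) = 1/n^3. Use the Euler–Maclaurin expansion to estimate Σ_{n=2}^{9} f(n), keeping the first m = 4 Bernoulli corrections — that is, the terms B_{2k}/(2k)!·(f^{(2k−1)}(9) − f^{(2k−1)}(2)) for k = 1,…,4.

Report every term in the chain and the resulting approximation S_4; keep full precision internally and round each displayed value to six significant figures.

S_4 ≈ 0.196477

The integral term ∫_2^9 1/x^3 dx = 0.118827.
Boundary: ½(f(2) + f(9)) = ½(0.125000 + 0.00137174) = 0.0631859.
Integral + boundary = 0.182013.
k=1: B_{2}/(2)! × [f^{(1)}(9) − f^{(1)}(2)] = 1/12 × (-0.000457247 − (-0.187500)) = 0.0155869.
Partial sum through k=1: 0.197600.
k=2: B_{4}/(4)! × [f^{(3)}(9) − f^{(3)}(2)] = −1/720 × (-0.000112901 − (-0.937500)) = -0.00130193.
Partial sum through k=2: 0.196298.
k=3: B_{6}/(6)! × [f^{(5)}(9) − f^{(5)}(2)] = 1/30240 × (-5.85410e-05 − (-9.84375)) = 0.000325519.
Partial sum through k=3: 0.196624.
k=4: B_{8}/(8)! × [f^{(7)}(9) − f^{(7)}(2)] = −1/1209600 × (-5.20365e-05 − (-177.188)) = -0.000146484.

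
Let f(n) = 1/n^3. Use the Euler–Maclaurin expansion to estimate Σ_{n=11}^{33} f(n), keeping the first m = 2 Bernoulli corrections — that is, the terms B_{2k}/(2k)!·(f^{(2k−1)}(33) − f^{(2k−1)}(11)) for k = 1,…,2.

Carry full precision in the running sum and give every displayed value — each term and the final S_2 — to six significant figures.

The integral term ∫_11^33 1/x^3 dx = 0.00367309.
½[f(11) + f(33)] = ½[0.000751315 + 2.78265e-05] = 0.000389571.
Running total after boundary: 0.00406267.
Correction k=1: B_{2}/2! · (f^{(1)}(33) − f^{(1)}(11)) = 1/12 · (-2.52968e-06 − (-0.000204904)) = 1.68645e-05.
Running total after k=1: 0.00407953.
Correction k=2: B_{4}/4! · (f^{(3)}(33) − f^{(3)}(11)) = −1/720 · (-4.64588e-08 − (-3.38684e-05)) = -4.69750e-08.

S_2 ≈ 0.00407948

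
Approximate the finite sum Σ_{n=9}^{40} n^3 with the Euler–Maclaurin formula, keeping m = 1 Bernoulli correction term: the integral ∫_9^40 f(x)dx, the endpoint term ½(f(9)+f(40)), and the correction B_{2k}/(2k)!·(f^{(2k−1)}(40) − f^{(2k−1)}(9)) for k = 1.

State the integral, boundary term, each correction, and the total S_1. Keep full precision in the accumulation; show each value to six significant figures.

S_1 ≈ 671104

∫_9^40 x^3 dx evaluates to 638360.
Endpoint term: (f(9) + f(40))/2 = (729.000 + 64000.0)/2 = 32364.5.
Integral + boundary = 670724.
Order-1 term: 1/12 · (4800.00 − 243.000) = 379.750.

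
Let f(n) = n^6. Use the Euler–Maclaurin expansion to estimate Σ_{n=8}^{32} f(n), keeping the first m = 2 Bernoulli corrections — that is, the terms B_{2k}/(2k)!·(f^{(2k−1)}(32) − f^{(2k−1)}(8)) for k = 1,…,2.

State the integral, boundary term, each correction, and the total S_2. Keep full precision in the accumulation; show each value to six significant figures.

∫_8^32 x^6 dx evaluates to 4.90823e+09.
Boundary: ½(f(8) + f(32)) = ½(262144 + 1.07374e+09) = 5.37002e+08.
So far: 5.44524e+09.
Order-1 term: 1/12 · (2.01327e+08 − 196608) = 1.67608e+07.
Running total after k=1: 5.46200e+09.
Order-2 term: −1/720 · (3.93216e+06 − 61440.0) = -5376.00.

S_2 ≈ 5.46199e+09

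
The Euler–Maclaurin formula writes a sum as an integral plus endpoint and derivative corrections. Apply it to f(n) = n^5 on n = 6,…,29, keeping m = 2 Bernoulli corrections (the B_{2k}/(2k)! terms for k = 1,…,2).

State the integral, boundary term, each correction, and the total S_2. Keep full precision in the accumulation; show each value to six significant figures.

S_2 ≈ 1.09683e+08

Integral: ∫_6^29 x^5 dx = 9.91294e+07.
Boundary: ½(f(6) + f(29)) = ½(7776.00 + 2.05111e+07) = 1.02595e+07.
Integral + boundary = 1.09389e+08.
k=1: B_{2}/(2)! × [f^{(1)}(29) − f^{(1)}(6)] = 1/12 × (3.53640e+06 − 6480.00) = 294160.
After k=1: 1.09683e+08.
k=2: B_{4}/(4)! × [f^{(3)}(29) − f^{(3)}(6)] = −1/720 × (50460.0 − 2160.00) = -67.0833.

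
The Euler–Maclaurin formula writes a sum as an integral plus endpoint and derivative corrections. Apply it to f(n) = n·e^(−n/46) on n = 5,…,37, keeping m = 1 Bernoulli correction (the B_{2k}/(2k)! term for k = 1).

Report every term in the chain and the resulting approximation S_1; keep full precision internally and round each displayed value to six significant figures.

S_1 ≈ 406.734

Integral: ∫_5^37 x·e^(−x/46) dx = 396.275.
Boundary: ½(f(5) + f(37)) = ½(4.48502 + 16.5530) = 10.5190.
Running total after boundary: 406.794.
k=1: B_{2}/(2)! × [f^{(1)}(37) − f^{(1)}(5)] = 1/12 × (0.0875308 − 0.799503) = -0.0593310.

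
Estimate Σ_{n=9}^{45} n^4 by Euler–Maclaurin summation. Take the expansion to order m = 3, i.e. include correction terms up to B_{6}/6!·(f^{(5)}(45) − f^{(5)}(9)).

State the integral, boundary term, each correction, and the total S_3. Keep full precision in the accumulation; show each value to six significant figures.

Integral: ∫_9^45 x^4 dx = 3.68938e+07.
½[f(9) + f(45)] = ½[6561.00 + 4.10062e+06] = 2.05359e+06.
So far: 3.89474e+07.
Order-1 term: 1/12 · (364500 − 2916.00) = 30132.0.
Partial sum through k=1: 3.89775e+07.
Order-2 term: −1/720 · (1080.00 − 216.000) = -1.20000.
Partial sum through k=2: 3.89775e+07.
Order-3 term: 1/30240 · (0.00000 − 0.00000) = 0.00000.

S_3 ≈ 3.89775e+07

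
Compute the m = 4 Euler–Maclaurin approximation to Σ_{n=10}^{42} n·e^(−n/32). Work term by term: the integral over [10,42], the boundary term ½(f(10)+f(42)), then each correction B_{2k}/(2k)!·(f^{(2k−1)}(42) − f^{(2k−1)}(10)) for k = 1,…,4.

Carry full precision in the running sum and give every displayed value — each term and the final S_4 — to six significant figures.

Integral: ∫_10^42 x·e^(−x/32) dx = 345.953.
Boundary: ½(f(10) + f(42)) = ½(7.31616 + 11.3041) = 9.31015.
So far: 355.263.
k=1: B_{2}/(2)! × [f^{(1)}(42) − f^{(1)}(10)] = 1/12 × (-0.0841082 − 0.502986) = -0.0489245.
Running total after k=1: 355.214.
k=2: B_{4}/(4)! × [f^{(3)}(42) − f^{(3)}(10)] = −1/720 × (0.000443540 − 0.00192013) = 2.05083e-06.
Running total after k=2: 355.214.
k=3: B_{6}/(6)! × [f^{(5)}(42) − f^{(5)}(10)] = 1/30240 × (9.46500e-07 − 3.27058e-06) = -7.68544e-11.
Running total after k=3: 355.214.
k=4: B_{8}/(8)! × [f^{(7)}(42) − f^{(7)}(10)] = −1/1209600 × (1.42564e-09 − 4.55666e-09) = 2.58848e-15.

S_4 ≈ 355.214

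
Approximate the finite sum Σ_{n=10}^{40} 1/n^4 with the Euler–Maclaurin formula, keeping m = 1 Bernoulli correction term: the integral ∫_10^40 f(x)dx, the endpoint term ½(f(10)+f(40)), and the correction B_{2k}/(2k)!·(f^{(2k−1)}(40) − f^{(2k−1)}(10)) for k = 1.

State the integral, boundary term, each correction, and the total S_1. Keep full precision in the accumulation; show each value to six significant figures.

S_1 ≈ 0.000381650

The integral term ∫_10^40 1/x^4 dx = 0.000328125.
½[f(10) + f(40)] = ½[0.000100000 + 3.90625e-07] = 5.01953e-05.
So far: 0.000378320.
Order-1 term: 1/12 · (-3.90625e-08 − (-4.00000e-05)) = 3.33008e-06.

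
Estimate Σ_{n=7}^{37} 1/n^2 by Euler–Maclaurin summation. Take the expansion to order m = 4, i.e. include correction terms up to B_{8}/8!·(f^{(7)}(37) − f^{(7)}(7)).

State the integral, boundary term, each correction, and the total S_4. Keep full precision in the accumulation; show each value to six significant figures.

∫_7^37 1/x^2 dx evaluates to 0.115830.
Boundary: ½(f(7) + f(37)) = ½(0.0204082 + 0.000730460) = 0.0105693.
So far: 0.126399.
k=1: B_{2}/(2)! × [f^{(1)}(37) − f^{(1)}(7)] = 1/12 × (-3.94843e-05 − (-0.00583090)) = 0.000482618.
Running total after k=1: 0.126882.
k=2: B_{4}/(4)! × [f^{(3)}(37) − f^{(3)}(7)] = −1/720 × (-3.46101e-07 − (-0.00142798)) = -1.98282e-06.
Running total after k=2: 0.126880.
k=3: B_{6}/(6)! × [f^{(5)}(37) − f^{(5)}(7)] = 1/30240 × (-7.58439e-09 − (-0.000874271)) = 2.89108e-08.
Running total after k=3: 0.126880.
k=4: B_{8}/(8)! × [f^{(7)}(37) − f^{(7)}(7)] = −1/1209600 × (-3.10245e-10 − (-0.000999167)) = -8.26031e-10.

S_4 ≈ 0.126880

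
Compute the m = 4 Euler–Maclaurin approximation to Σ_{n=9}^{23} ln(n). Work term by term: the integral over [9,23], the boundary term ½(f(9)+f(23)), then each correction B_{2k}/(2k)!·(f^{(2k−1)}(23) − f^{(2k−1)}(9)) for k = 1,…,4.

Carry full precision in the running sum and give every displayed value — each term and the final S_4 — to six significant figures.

S_4 ≈ 41.0021

∫_9^23 ln(x) dx evaluates to 38.3413.
Boundary: ½(f(9) + f(23)) = ½(2.19722 + 3.13549) = 2.66636.
So far: 41.0077.
k=1: B_{2}/(2)! × [f^{(1)}(23) − f^{(1)}(9)] = 1/12 × (0.0434783 − 0.111111) = -0.00563607.
Running total after k=1: 41.0021.
k=2: B_{4}/(4)! × [f^{(3)}(23) − f^{(3)}(9)] = −1/720 × (0.000164379 − 0.00274348) = 3.58209e-06.
Running total after k=2: 41.0021.
k=3: B_{6}/(6)! × [f^{(5)}(23) − f^{(5)}(9)] = 1/30240 × (3.72883e-06 − 0.000406442) = -1.33172e-08.
Running total after k=3: 41.0021.
k=4: B_{8}/(8)! × [f^{(7)}(23) − f^{(7)}(9)] = −1/1209600 × (2.11465e-07 − 0.000150534) = 1.24275e-10.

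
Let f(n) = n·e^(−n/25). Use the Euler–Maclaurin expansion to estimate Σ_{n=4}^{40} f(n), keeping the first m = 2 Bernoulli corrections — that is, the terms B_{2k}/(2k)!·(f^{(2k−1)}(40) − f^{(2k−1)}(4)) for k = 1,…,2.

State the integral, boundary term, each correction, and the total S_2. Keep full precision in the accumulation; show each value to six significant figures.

S_2 ≈ 295.395

∫_4^40 x·e^(−x/25) dx evaluates to 289.722.
Boundary: ½(f(4) + f(40)) = ½(3.40858 + 8.07586) = 5.74222.
Integral + boundary = 295.465.
k=1: B_{2}/(2)! × [f^{(1)}(40) − f^{(1)}(4)] = 1/12 × (-0.121138 − 0.715801) = -0.0697449.
Running total after k=1: 295.395.
k=2: B_{4}/(4)! × [f^{(3)}(40) − f^{(3)}(4)] = −1/720 × (0.000452248 − 0.00387214) = 4.74985e-06.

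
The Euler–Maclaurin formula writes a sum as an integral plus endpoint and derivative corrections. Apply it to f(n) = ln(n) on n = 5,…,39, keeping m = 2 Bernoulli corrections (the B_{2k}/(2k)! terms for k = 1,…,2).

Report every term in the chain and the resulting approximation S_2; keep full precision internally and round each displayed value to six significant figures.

S_2 ≈ 103.454

The integral term ∫_5^39 ln(x) dx = 100.832.
½[f(5) + f(39)] = ½[1.60944 + 3.66356] = 2.63650.
So far: 103.468.
Order-1 term: 1/12 · (0.0256410 − 0.200000) = -0.0145299.
Partial sum through k=1: 103.454.
Order-2 term: −1/720 · (3.37160e-05 − 0.0160000) = 2.21754e-05.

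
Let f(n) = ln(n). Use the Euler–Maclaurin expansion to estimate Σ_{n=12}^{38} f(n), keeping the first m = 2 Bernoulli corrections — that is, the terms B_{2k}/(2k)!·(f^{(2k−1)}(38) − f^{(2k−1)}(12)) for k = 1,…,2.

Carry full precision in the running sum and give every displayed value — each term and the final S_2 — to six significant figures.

The integral term ∫_12^38 ln(x) dx = 82.4094.
½[f(12) + f(38)] = ½[2.48491 + 3.63759] = 3.06125.
Integral + boundary = 85.4706.
Order-1 term: 1/12 · (0.0263158 − 0.0833333) = -0.00475146.
After k=1: 85.4659.
Order-2 term: −1/720 · (3.64485e-05 − 0.00115741) = 1.55689e-06.

S_2 ≈ 85.4659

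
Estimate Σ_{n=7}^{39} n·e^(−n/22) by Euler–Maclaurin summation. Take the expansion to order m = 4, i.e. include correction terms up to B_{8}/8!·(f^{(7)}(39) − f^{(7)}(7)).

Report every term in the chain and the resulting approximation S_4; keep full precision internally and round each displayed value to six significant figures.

The integral term ∫_7^39 x·e^(−x/22) dx = 236.162.
½[f(7) + f(39)] = ½[5.09229 + 6.62489] = 5.85859.
So far: 242.020.
k=1: B_{2}/(2)! × [f^{(1)}(39) − f^{(1)}(7)] = 1/12 × (-0.131262 − 0.496003) = -0.0522721.
Running total after k=1: 241.968.
k=2: B_{4}/(4)! × [f^{(3)}(39) − f^{(3)}(7)] = −1/720 × (0.000430735 − 0.00403088) = 5.00019e-06.
Running total after k=2: 241.968.
k=3: B_{6}/(6)! × [f^{(5)}(39) − f^{(5)}(7)] = 1/30240 × (2.34023e-06 − 1.45392e-05) = -4.03404e-10.
Running total after k=3: 241.968.
k=4: B_{8}/(8)! × [f^{(7)}(39) − f^{(7)}(7)] = −1/1209600 × (7.83165e-09 − 4.28720e-08) = 2.89686e-14.

S_4 ≈ 241.968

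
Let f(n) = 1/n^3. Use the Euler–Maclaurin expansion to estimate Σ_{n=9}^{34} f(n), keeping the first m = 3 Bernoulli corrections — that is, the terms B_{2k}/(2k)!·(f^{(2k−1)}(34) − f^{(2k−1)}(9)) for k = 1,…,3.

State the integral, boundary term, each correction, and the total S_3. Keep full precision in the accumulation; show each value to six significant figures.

S_3 ≈ 0.00647667

∫_9^34 1/x^3 dx evaluates to 0.00574031.
½[f(9) + f(34)] = ½[0.00137174 + 2.54427e-05] = 0.000698592.
Integral + boundary = 0.00643891.
Correction k=1: B_{2}/2! · (f^{(1)}(34) − f^{(1)}(9)) = 1/12 · (-2.24494e-06 − (-0.000457247)) = 3.79169e-05.
Partial sum through k=1: 0.00647682.
Correction k=2: B_{4}/4! · (f^{(3)}(34) − f^{(3)}(9)) = −1/720 · (-3.88399e-08 − (-0.000112901)) = -1.56752e-07.
Partial sum through k=2: 0.00647667.
Correction k=3: B_{6}/6! · (f^{(5)}(34) − f^{(5)}(9)) = 1/30240 · (-1.41114e-09 − (-5.85410e-05)) = 1.93583e-09.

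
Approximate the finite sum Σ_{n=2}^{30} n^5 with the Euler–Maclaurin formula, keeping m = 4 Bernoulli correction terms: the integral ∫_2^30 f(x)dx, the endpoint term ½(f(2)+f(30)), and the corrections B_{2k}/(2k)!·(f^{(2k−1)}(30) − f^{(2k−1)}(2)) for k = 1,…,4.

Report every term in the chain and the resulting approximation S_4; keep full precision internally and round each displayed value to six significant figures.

∫_2^30 x^5 dx evaluates to 1.21500e+08.
½[f(2) + f(30)] = ½[32.0000 + 2.43000e+07] = 1.21500e+07.
Integral + boundary = 1.33650e+08.
Order-1 term: 1/12 · (4.05000e+06 − 80.0000) = 337493.
After k=1: 1.33987e+08.
Order-2 term: −1/720 · (54000.0 − 240.000) = -74.6667.
After k=2: 1.33987e+08.
Order-3 term: 1/30240 · (120.000 − 120.000) = 0.00000.
After k=3: 1.33987e+08.
Order-4 term: −1/1209600 · (0.00000 − 0.00000) = 0.00000.

S_4 ≈ 1.33987e+08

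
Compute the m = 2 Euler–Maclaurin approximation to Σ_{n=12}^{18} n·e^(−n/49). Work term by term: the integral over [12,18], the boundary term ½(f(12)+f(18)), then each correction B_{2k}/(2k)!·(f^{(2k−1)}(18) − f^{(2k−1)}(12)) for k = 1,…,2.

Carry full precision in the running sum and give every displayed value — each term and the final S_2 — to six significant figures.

Integral: ∫_12^18 x·e^(−x/49) dx = 66.0375.
Endpoint term: (f(12) + f(18))/2 = (9.39341 + 12.4662)/2 = 10.9298.
So far: 76.9673.
Order-1 term: 1/12 · (0.438156 − 0.591082) = -0.0127438.
Partial sum through k=1: 76.9546.
Order-2 term: −1/720 · (0.000759390 − 0.000898230) = 1.92834e-07.

S_2 ≈ 76.9546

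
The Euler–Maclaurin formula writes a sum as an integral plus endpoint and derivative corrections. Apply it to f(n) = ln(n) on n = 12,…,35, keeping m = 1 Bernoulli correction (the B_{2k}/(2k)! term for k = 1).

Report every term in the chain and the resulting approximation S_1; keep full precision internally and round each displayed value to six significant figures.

Integral: ∫_12^35 ln(x) dx = 71.6183.
Endpoint term: (f(12) + f(35))/2 = (2.48491 + 3.55535)/2 = 3.02013.
So far: 74.6384.
Order-1 term: 1/12 · (0.0285714 − 0.0833333) = -0.00456349.

S_1 ≈ 74.6339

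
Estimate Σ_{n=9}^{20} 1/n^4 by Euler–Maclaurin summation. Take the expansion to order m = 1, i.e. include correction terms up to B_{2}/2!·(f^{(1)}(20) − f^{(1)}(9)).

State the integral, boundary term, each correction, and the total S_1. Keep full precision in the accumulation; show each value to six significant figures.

S_1 ≈ 0.000500454

The integral term ∫_9^20 1/x^4 dx = 0.000415581.
Boundary: ½(f(9) + f(20)) = ½(0.000152416 + 6.25000e-06) = 7.93329e-05.
Running total after boundary: 0.000494914.
k=1: B_{2}/(2)! × [f^{(1)}(20) − f^{(1)}(9)] = 1/12 × (-1.25000e-06 − (-6.77404e-05)) = 5.54086e-06.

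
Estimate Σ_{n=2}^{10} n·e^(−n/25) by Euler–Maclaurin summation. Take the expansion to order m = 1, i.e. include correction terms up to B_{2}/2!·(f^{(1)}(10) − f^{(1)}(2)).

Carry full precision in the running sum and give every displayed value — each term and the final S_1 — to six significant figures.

S_1 ≈ 40.8110

Integral: ∫_2^10 x·e^(−x/25) dx = 36.5735.
Endpoint term: (f(2) + f(10))/2 = (1.84623 + 6.70320)/2 = 4.27472.
Integral + boundary = 40.8482.
Correction k=1: B_{2}/2! · (f^{(1)}(10) − f^{(1)}(2)) = 1/12 · (0.402192 − 0.849267) = -0.0372563.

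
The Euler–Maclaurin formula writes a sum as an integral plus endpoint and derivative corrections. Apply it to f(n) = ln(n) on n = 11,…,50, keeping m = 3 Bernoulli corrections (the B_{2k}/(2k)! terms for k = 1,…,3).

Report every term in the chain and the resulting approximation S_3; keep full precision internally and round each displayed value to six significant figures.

S_3 ≈ 133.373

∫_11^50 ln(x) dx evaluates to 130.224.
Boundary: ½(f(11) + f(50)) = ½(2.39790 + 3.91202) = 3.15496.
So far: 133.379.
Order-1 term: 1/12 · (0.0200000 − 0.0909091) = -0.00590909.
After k=1: 133.373.
Order-2 term: −1/720 · (1.60000e-05 − 0.00150263) = 2.06476e-06.
After k=2: 133.373.
Order-3 term: 1/30240 · (7.68000e-08 − 0.000149021) = -4.92541e-09.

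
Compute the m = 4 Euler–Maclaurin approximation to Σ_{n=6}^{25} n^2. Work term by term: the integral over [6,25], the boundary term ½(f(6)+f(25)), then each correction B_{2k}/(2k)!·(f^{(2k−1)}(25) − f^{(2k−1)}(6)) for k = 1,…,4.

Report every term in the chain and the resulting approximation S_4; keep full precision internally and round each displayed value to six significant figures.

∫_6^25 x^2 dx evaluates to 5136.33.
Endpoint term: (f(6) + f(25))/2 = (36.0000 + 625.000)/2 = 330.500.
So far: 5466.83.
Order-1 term: 1/12 · (50.0000 − 12.0000) = 3.16667.
After k=1: 5470.00.
Order-2 term: −1/720 · (0.00000 − 0.00000) = 0.00000.
After k=2: 5470.00.
Order-3 term: 1/30240 · (0.00000 − 0.00000) = 0.00000.
After k=3: 5470.00.
Order-4 term: −1/1209600 · (0.00000 − 0.00000) = 0.00000.

S_4 ≈ 5470.00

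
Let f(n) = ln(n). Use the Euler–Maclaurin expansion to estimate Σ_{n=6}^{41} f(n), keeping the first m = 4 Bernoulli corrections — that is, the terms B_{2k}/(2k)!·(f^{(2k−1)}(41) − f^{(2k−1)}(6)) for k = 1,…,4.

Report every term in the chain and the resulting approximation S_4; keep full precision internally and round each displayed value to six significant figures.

The integral term ∫_6^41 ln(x) dx = 106.506.
½[f(6) + f(41)] = ½[1.79176 + 3.71357] = 2.75267.
So far: 109.259.
k=1: B_{2}/(2)! × [f^{(1)}(41) − f^{(1)}(6)] = 1/12 × (0.0243902 − 0.166667) = -0.0118564.
Partial sum through k=1: 109.247.
k=2: B_{4}/(4)! × [f^{(3)}(41) − f^{(3)}(6)] = −1/720 × (2.90187e-05 − 0.00925926) = 1.28198e-05.
Partial sum through k=2: 109.247.
k=3: B_{6}/(6)! × [f^{(5)}(41) − f^{(5)}(6)] = 1/30240 × (2.07153e-07 − 0.00308642) = -1.02057e-07.
Partial sum through k=3: 109.247.
k=4: B_{8}/(8)! × [f^{(7)}(41) − f^{(7)}(6)] = −1/1209600 × (3.69697e-09 − 0.00257202) = 2.12633e-09.

S_4 ≈ 109.247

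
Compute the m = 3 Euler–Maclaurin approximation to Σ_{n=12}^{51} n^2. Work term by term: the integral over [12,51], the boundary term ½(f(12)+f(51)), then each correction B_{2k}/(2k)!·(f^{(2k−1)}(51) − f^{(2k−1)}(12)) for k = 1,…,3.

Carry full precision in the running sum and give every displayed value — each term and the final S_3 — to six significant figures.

S_3 ≈ 45020.0

The integral term ∫_12^51 x^2 dx = 43641.0.
½[f(12) + f(51)] = ½[144.000 + 2601.00] = 1372.50.
So far: 45013.5.
Order-1 term: 1/12 · (102.000 − 24.0000) = 6.50000.
Running total after k=1: 45020.0.
Order-2 term: −1/720 · (0.00000 − 0.00000) = 0.00000.
Running total after k=2: 45020.0.
Order-3 term: 1/30240 · (0.00000 − 0.00000) = 0.00000.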